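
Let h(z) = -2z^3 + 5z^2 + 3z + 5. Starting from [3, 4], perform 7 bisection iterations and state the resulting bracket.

[3.203125, 3.2109375]

midpoint 3.5: h = -9 < 0 → [3, 3.5]
midpoint 3.25: h = -1.09375 < 0 → [3, 3.25]
midpoint 3.125: h = 2.167969 > 0 → [3.125, 3.25]
midpoint 3.1875: h = 0.5923 > 0 → [3.1875, 3.25]
midpoint 3.21875: h = -0.2368 < 0 → [3.1875, 3.21875]
midpoint 3.203125: h = 0.1812 > 0 → [3.203125, 3.21875]
midpoint 3.2109375: h = -0.0269 < 0 → [3.203125, 3.2109375]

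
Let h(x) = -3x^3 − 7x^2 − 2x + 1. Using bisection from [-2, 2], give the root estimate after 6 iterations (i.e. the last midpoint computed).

0.3125

h(0) = 1 > 0, so the root lies in [0, 2]
h(1) = -11 < 0, so the root lies in [0, 1]
h(0.5) = -2.125 < 0, so the root lies in [0, 0.5]
h(0.25) = 0.0156 > 0, so the root lies in [0.25, 0.5]
h(0.375) = -0.8926 < 0, so the root lies in [0.25, 0.375]
h(0.3125) = -0.4001 < 0, so the root lies in [0.25, 0.3125]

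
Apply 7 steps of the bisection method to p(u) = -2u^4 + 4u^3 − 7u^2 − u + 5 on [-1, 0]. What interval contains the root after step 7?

midpoint -0.5: p = 3.125 > 0 → [-1, -0.5]
midpoint -0.75: p = -0.507812 < 0 → [-0.75, -0.5]
midpoint -0.625: p = 1.608887 > 0 → [-0.75, -0.625]
midpoint -0.6875: p = 0.6323 > 0 → [-0.75, -0.6875]
midpoint -0.71875: p = 0.0836 > 0 → [-0.75, -0.71875]
midpoint -0.734375: p = -0.2067 < 0 → [-0.734375, -0.71875]
midpoint -0.7265625: p = -0.0602 < 0 → [-0.7265625, -0.71875]

[-0.7265625, -0.71875]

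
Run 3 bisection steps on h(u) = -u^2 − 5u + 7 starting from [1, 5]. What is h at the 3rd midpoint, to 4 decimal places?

-2.7500

m = 3, h(m) = -17 (−); new bracket [1, 3]
m = 2, h(m) = -7 (−); new bracket [1, 2]
m = 1.5, h(m) = -2.75 (−); new bracket [1, 1.5]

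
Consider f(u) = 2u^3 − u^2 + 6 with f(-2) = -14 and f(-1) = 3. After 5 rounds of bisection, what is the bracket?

[-1.3125, -1.28125]

f(-1.5) = -3 < 0, so the root lies in [-1.5, -1]
f(-1.25) = 0.53125 > 0, so the root lies in [-1.5, -1.25]
f(-1.375) = -1.089844 < 0, so the root lies in [-1.375, -1.25]
f(-1.3125) = -0.2446 < 0, so the root lies in [-1.3125, -1.25]
f(-1.28125) = 0.1518 > 0, so the root lies in [-1.3125, -1.28125]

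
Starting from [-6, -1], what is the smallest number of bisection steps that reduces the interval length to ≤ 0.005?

Width after n steps is 5/2^n. Need 2^n ≥ 5/0.005 = 1000.
2^9 = 512 < 1000 ≤ 2^10 = 1024, so n = 10.

10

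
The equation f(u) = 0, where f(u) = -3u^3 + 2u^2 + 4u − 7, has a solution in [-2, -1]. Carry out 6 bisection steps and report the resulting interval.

[-1.4375, -1.421875]

u = -1.5 gives f = 1.625, positive; keep [-1.5, -1]
u = -1.25 gives f = -3.015625, negative; keep [-1.5, -1.25]
u = -1.375 gives f = -0.919922, negative; keep [-1.5, -1.375]
u = -1.4375 gives f = 0.2942, positive; keep [-1.4375, -1.375]
u = -1.40625 gives f = -0.3272, negative; keep [-1.4375, -1.40625]
u = -1.421875 gives f = -0.0201, negative; keep [-1.4375, -1.421875]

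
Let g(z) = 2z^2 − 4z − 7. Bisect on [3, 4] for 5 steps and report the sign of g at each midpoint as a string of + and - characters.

+++--

z = 3.5 gives g = 3.5, positive; keep [3, 3.5]
z = 3.25 gives g = 1.125, positive; keep [3, 3.25]
z = 3.125 gives g = 0.03125, positive; keep [3, 3.125]
z = 3.0625 gives g = -0.4922, negative; keep [3.0625, 3.125]
z = 3.09375 gives g = -0.2324, negative; keep [3.09375, 3.125]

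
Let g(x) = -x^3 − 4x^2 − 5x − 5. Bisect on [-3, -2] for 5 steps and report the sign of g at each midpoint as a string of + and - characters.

--+--

midpoint -2.5: g = -1.875 < 0 → [-3, -2.5]
midpoint -2.75: g = -0.703125 < 0 → [-3, -2.75]
midpoint -2.875: g = 0.076172 > 0 → [-2.875, -2.75]
midpoint -2.8125: g = -0.3308 < 0 → [-2.875, -2.8125]
midpoint -2.84375: g = -0.1317 < 0 → [-2.875, -2.84375]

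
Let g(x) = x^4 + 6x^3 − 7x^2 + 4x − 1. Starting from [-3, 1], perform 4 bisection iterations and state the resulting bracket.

midpoint -1: g = -17 < 0 → [-1, 1]
midpoint 0: g = -1 < 0 → [0, 1]
midpoint 0.5: g = 0.0625 > 0 → [0, 0.5]
midpoint 0.25: g = -0.3398 < 0 → [0.25, 0.5]

[0.25, 0.5]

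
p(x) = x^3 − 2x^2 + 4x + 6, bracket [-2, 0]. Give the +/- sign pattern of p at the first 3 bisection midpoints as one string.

-++

p(-1) = -1 < 0, so the root lies in [-1, 0]
p(-0.5) = 3.375 > 0, so the root lies in [-1, -0.5]
p(-0.75) = 1.453125 > 0, so the root lies in [-1, -0.75]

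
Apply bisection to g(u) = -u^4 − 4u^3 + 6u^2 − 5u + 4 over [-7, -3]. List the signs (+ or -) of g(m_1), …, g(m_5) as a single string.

+--+-

m = -5, g(m) = 54 (+); new bracket [-7, -5]
m = -6, g(m) = -182 (−); new bracket [-6, -5]
m = -5.5, g(m) = -36.5625 (−); new bracket [-5.5, -5]
m = -5.25, g(m) = 14.7461 (+); new bracket [-5.5, -5.25]
m = -5.375, g(m) = -9.301 (−); new bracket [-5.375, -5.25]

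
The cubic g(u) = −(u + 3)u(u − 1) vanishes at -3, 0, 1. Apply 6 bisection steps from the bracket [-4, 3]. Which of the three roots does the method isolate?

u = -0.5 gives g = -1.875, negative; keep [-4, -0.5]
u = -2.25 gives g = -5.484375, negative; keep [-4, -2.25]
u = -3.125 gives g = 1.611328, positive; keep [-3.125, -2.25]
u = -2.6875 gives g = -3.0969, negative; keep [-3.125, -2.6875]
u = -2.90625 gives g = -1.0643, negative; keep [-3.125, -2.90625]
u = -3.015625 gives g = 0.1892, positive; keep [-3.015625, -2.90625]

-3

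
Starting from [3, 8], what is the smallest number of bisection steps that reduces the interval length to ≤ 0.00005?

Width after n steps is 5/2^n. Need 2^n ≥ 5/0.00005 = 100000.
2^16 = 65536 < 100000 ≤ 2^17 = 131072, so n = 17.

17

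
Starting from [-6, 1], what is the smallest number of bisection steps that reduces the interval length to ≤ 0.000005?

Width after n steps is 7/2^n. Need 2^n ≥ 7/0.000005 = 1400000.
2^20 = 1048576 < 1400000 ≤ 2^21 = 2097152, so n = 21.

21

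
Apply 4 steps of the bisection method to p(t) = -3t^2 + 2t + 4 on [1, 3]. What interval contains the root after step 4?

[1.5, 1.625]

m = 2, p(m) = -4 (−); new bracket [1, 2]
m = 1.5, p(m) = 0.25 (+); new bracket [1.5, 2]
m = 1.75, p(m) = -1.6875 (−); new bracket [1.5, 1.75]
m = 1.625, p(m) = -0.6719 (−); new bracket [1.5, 1.625]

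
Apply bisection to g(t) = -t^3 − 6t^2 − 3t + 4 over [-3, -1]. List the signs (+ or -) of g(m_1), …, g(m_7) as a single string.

g(-2) = -6 < 0, so the root lies in [-2, -1]
g(-1.5) = -1.625 < 0, so the root lies in [-1.5, -1]
g(-1.25) = 0.328125 > 0, so the root lies in [-1.5, -1.25]
g(-1.375) = -0.6191 < 0, so the root lies in [-1.375, -1.25]
g(-1.3125) = -0.1375 < 0, so the root lies in [-1.3125, -1.25]
g(-1.28125) = 0.0974 > 0, so the root lies in [-1.3125, -1.28125]
g(-1.296875) = -0.0195 < 0, so the root lies in [-1.296875, -1.28125]

--+--+-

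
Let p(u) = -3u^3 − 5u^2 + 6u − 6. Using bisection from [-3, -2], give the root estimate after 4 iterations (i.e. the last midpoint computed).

-2.6875

u = -2.5 gives p = -5.375, negative; keep [-3, -2.5]
u = -2.75 gives p = 2.078125, positive; keep [-2.75, -2.5]
u = -2.625 gives p = -1.939453, negative; keep [-2.75, -2.625]
u = -2.6875 gives p = -0.0056, negative; keep [-2.75, -2.6875]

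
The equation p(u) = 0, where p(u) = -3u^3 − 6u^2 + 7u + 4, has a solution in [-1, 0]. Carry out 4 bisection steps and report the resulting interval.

[-0.5, -0.4375]

u = -0.5 gives p = -0.625, negative; keep [-0.5, 0]
u = -0.25 gives p = 1.921875, positive; keep [-0.5, -0.25]
u = -0.375 gives p = 0.689453, positive; keep [-0.5, -0.375]
u = -0.4375 gives p = 0.0403, positive; keep [-0.5, -0.4375]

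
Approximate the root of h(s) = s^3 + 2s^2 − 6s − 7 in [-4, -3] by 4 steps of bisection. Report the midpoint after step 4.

s = -3.5 gives h = -4.375, negative; keep [-3.5, -3]
s = -3.25 gives h = -0.703125, negative; keep [-3.25, -3]
s = -3.125 gives h = 0.763672, positive; keep [-3.25, -3.125]
s = -3.1875 gives h = 0.0598, positive; keep [-3.25, -3.1875]

-3.1875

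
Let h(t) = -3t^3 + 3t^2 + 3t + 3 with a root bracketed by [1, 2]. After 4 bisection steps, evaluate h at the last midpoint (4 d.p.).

0.4299

h(1.5) = 4.125 > 0, so the root lies in [1.5, 2]
h(1.75) = 1.359375 > 0, so the root lies in [1.75, 2]
h(1.875) = -0.603516 < 0, so the root lies in [1.75, 1.875]
h(1.8125) = 0.4299 > 0, so the root lies in [1.8125, 1.875]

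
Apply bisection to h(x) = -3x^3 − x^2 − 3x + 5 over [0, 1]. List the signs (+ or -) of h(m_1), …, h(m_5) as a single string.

++-+-

m = 0.5, h(m) = 2.875 (+); new bracket [0.5, 1]
m = 0.75, h(m) = 0.921875 (+); new bracket [0.75, 1]
m = 0.875, h(m) = -0.400391 (−); new bracket [0.75, 0.875]
m = 0.8125, h(m) = 0.2932 (+); new bracket [0.8125, 0.875]
m = 0.84375, h(m) = -0.0452 (−); new bracket [0.8125, 0.84375]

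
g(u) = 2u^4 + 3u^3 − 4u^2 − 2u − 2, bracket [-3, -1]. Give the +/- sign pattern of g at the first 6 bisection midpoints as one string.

-+-+++

g(-2) = -6 < 0, so the root lies in [-3, -2]
g(-2.5) = 9.25 > 0, so the root lies in [-2.5, -2]
g(-2.25) = -0.664062 < 0, so the root lies in [-2.5, -2.25]
g(-2.375) = 3.6313 > 0, so the root lies in [-2.375, -2.25]
g(-2.3125) = 1.3299 > 0, so the root lies in [-2.3125, -2.25]
g(-2.28125) = 0.2959 > 0, so the root lies in [-2.28125, -2.25]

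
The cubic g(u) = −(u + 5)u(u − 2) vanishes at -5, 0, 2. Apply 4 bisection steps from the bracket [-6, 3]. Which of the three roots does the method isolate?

u = -1.5 gives g = -18.375, negative; keep [-6, -1.5]
u = -3.75 gives g = -26.953125, negative; keep [-6, -3.75]
u = -4.875 gives g = -4.189453, negative; keep [-6, -4.875]
u = -5.4375 gives g = 17.6931, positive; keep [-5.4375, -4.875]

-5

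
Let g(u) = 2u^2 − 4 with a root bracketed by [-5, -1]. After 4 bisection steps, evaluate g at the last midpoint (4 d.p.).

midpoint -3: g = 14 > 0 → [-3, -1]
midpoint -2: g = 4 > 0 → [-2, -1]
midpoint -1.5: g = 0.5 > 0 → [-1.5, -1]
midpoint -1.25: g = -0.875 < 0 → [-1.5, -1.25]

-0.8750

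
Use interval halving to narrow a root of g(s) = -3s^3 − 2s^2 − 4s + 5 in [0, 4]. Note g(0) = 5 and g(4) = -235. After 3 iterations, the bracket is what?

[0.5, 1]

g(2) = -35 < 0, so the root lies in [0, 2]
g(1) = -4 < 0, so the root lies in [0, 1]
g(0.5) = 2.125 > 0, so the root lies in [0.5, 1]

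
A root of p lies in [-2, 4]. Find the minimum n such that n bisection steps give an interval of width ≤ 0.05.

Width after n steps is 6/2^n. Need 2^n ≥ 6/0.05 = 120.
2^6 = 64 < 120 ≤ 2^7 = 128, so n = 7.

7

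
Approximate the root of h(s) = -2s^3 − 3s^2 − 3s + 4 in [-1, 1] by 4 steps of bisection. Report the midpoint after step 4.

m = 0, h(m) = 4 (+); new bracket [0, 1]
m = 0.5, h(m) = 1.5 (+); new bracket [0.5, 1]
m = 0.75, h(m) = -0.78125 (−); new bracket [0.5, 0.75]
m = 0.625, h(m) = 0.4648 (+); new bracket [0.625, 0.75]

0.625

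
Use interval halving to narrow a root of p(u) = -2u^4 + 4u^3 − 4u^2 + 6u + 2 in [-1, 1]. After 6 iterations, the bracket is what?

[-0.28125, -0.25]

u = 0 gives p = 2, positive; keep [-1, 0]
u = -0.5 gives p = -2.625, negative; keep [-0.5, 0]
u = -0.25 gives p = 0.179688, positive; keep [-0.5, -0.25]
u = -0.375 gives p = -1.063, negative; keep [-0.375, -0.25]
u = -0.3125 gives p = -0.4068, negative; keep [-0.3125, -0.25]
u = -0.28125 gives p = -0.1054, negative; keep [-0.28125, -0.25]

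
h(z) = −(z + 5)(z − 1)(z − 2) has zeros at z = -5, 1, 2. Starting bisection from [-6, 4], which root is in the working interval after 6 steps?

-5

h(-1) = -24 < 0, so the root lies in [-6, -1]
h(-3.5) = -37.125 < 0, so the root lies in [-6, -3.5]
h(-4.75) = -9.703125 < 0, so the root lies in [-6, -4.75]
h(-5.375) = 17.6309 > 0, so the root lies in [-5.375, -4.75]
h(-5.0625) = 2.676 > 0, so the root lies in [-5.0625, -4.75]
h(-4.90625) = -3.8241 < 0, so the root lies in [-5.0625, -4.90625]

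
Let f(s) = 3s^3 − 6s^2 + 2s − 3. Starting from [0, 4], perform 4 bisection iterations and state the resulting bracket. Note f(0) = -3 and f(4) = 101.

[1.75, 2]

s = 2 gives f = 1, positive; keep [0, 2]
s = 1 gives f = -4, negative; keep [1, 2]
s = 1.5 gives f = -3.375, negative; keep [1.5, 2]
s = 1.75 gives f = -1.7969, negative; keep [1.75, 2]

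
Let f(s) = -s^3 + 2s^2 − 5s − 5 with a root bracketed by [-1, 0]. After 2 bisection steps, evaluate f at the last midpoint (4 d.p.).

0.2969

f(-0.5) = -1.875 < 0, so the root lies in [-1, -0.5]
f(-0.75) = 0.296875 > 0, so the root lies in [-0.75, -0.5]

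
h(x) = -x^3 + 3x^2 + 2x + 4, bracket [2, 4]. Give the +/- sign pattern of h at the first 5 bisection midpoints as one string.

m = 3, h(m) = 10 (+); new bracket [3, 4]
m = 3.5, h(m) = 4.875 (+); new bracket [3.5, 4]
m = 3.75, h(m) = 0.953125 (+); new bracket [3.75, 4]
m = 3.875, h(m) = -1.3887 (−); new bracket [3.75, 3.875]
m = 3.8125, h(m) = -0.1848 (−); new bracket [3.75, 3.8125]

+++--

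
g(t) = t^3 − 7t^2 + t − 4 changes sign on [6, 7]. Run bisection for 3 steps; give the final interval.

t = 6.5 gives g = -18.625, negative; keep [6.5, 7]
t = 6.75 gives g = -8.640625, negative; keep [6.75, 7]
t = 6.875 gives g = -3.033203, negative; keep [6.875, 7]

[6.875, 7]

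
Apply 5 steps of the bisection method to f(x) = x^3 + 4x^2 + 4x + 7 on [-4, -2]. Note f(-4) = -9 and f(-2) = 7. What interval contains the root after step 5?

[-3.4375, -3.375]

m = -3, f(m) = 4 (+); new bracket [-4, -3]
m = -3.5, f(m) = -0.875 (−); new bracket [-3.5, -3]
m = -3.25, f(m) = 1.921875 (+); new bracket [-3.5, -3.25]
m = -3.375, f(m) = 0.6191 (+); new bracket [-3.5, -3.375]
m = -3.4375, f(m) = -0.1033 (−); new bracket [-3.4375, -3.375]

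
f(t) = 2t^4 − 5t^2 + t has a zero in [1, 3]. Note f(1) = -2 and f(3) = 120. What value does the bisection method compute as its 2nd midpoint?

1.5

m = 2, f(m) = 14 (+); new bracket [1, 2]
m = 1.5, f(m) = 0.375 (+); new bracket [1, 1.5]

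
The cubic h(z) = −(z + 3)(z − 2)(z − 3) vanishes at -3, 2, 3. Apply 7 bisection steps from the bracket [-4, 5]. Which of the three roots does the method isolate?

z = 0.5 gives h = -13.125, negative; keep [-4, 0.5]
z = -1.75 gives h = -22.265625, negative; keep [-4, -1.75]
z = -2.875 gives h = -3.580078, negative; keep [-4, -2.875]
z = -3.4375 gives h = 15.3142, positive; keep [-3.4375, -2.875]
z = -3.15625 gives h = 4.9599, positive; keep [-3.15625, -2.875]
z = -3.015625 gives h = 0.4714, positive; keep [-3.015625, -2.875]
z = -2.9453125 gives h = -1.6079, negative; keep [-3.015625, -2.9453125]

-3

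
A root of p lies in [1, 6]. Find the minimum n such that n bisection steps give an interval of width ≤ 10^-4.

Width after n steps is 5/2^n. Need 2^n ≥ 5/10^-4 = 50000.
2^15 = 32768 < 50000 ≤ 2^16 = 65536, so n = 16.

16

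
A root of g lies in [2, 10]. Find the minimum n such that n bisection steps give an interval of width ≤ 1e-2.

10

Width after n steps is 8/2^n. Need 2^n ≥ 8/1e-2 = 800.
2^9 = 512 < 800 ≤ 2^10 = 1024, so n = 10.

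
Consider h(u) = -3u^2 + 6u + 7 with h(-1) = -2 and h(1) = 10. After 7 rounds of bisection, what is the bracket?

[-0.828125, -0.8125]

midpoint 0: h = 7 > 0 → [-1, 0]
midpoint -0.5: h = 3.25 > 0 → [-1, -0.5]
midpoint -0.75: h = 0.8125 > 0 → [-1, -0.75]
midpoint -0.875: h = -0.5469 < 0 → [-0.875, -0.75]
midpoint -0.8125: h = 0.1445 > 0 → [-0.875, -0.8125]
midpoint -0.84375: h = -0.1982 < 0 → [-0.84375, -0.8125]
midpoint -0.828125: h = -0.0261 < 0 → [-0.828125, -0.8125]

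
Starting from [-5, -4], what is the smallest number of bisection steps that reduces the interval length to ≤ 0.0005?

11

Width after n steps is 1/2^n. Need 2^n ≥ 1/0.0005 = 2000.
2^10 = 1024 < 2000 ≤ 2^11 = 2048, so n = 11.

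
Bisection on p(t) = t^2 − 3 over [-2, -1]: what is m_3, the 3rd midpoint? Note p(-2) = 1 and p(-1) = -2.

m = -1.5, p(m) = -0.75 (−); new bracket [-2, -1.5]
m = -1.75, p(m) = 0.0625 (+); new bracket [-1.75, -1.5]
m = -1.625, p(m) = -0.359375 (−); new bracket [-1.75, -1.625]

-1.625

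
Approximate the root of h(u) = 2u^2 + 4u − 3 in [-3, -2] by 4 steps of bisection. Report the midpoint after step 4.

-2.5625

u = -2.5 gives h = -0.5, negative; keep [-3, -2.5]
u = -2.75 gives h = 1.125, positive; keep [-2.75, -2.5]
u = -2.625 gives h = 0.28125, positive; keep [-2.625, -2.5]
u = -2.5625 gives h = -0.1172, negative; keep [-2.625, -2.5625]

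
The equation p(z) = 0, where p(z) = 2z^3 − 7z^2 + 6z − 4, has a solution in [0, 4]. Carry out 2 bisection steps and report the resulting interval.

m = 2, p(m) = -4 (−); new bracket [2, 4]
m = 3, p(m) = 5 (+); new bracket [2, 3]

[2, 3]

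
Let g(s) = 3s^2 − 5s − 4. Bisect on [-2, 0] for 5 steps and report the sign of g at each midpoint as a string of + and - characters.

+-++-

midpoint -1: g = 4 > 0 → [-1, 0]
midpoint -0.5: g = -0.75 < 0 → [-1, -0.5]
midpoint -0.75: g = 1.4375 > 0 → [-0.75, -0.5]
midpoint -0.625: g = 0.2969 > 0 → [-0.625, -0.5]
midpoint -0.5625: g = -0.2383 < 0 → [-0.625, -0.5625]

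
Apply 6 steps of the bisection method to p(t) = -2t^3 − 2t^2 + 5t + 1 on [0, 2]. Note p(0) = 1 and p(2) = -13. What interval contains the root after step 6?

[1.25, 1.28125]

m = 1, p(m) = 2 (+); new bracket [1, 2]
m = 1.5, p(m) = -2.75 (−); new bracket [1, 1.5]
m = 1.25, p(m) = 0.21875 (+); new bracket [1.25, 1.5]
m = 1.375, p(m) = -1.1055 (−); new bracket [1.25, 1.375]
m = 1.3125, p(m) = -0.4048 (−); new bracket [1.25, 1.3125]
m = 1.28125, p(m) = -0.0836 (−); new bracket [1.25, 1.28125]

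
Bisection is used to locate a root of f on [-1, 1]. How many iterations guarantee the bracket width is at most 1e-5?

18

Width after n steps is 2/2^n. Need 2^n ≥ 2/1e-5 = 200000.
2^17 = 131072 < 200000 ≤ 2^18 = 262144, so n = 18.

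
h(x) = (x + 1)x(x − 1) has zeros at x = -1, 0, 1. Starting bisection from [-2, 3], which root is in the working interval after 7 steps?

midpoint 0.5: h = -0.375 < 0 → [0.5, 3]
midpoint 1.75: h = 3.609375 > 0 → [0.5, 1.75]
midpoint 1.125: h = 0.298828 > 0 → [0.5, 1.125]
midpoint 0.8125: h = -0.2761 < 0 → [0.8125, 1.125]
midpoint 0.96875: h = -0.0596 < 0 → [0.96875, 1.125]
midpoint 1.046875: h = 0.1004 > 0 → [0.96875, 1.046875]
midpoint 1.0078125: h = 0.0158 > 0 → [0.96875, 1.0078125]

1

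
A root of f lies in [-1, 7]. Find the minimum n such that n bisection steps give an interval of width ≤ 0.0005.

Width after n steps is 8/2^n. Need 2^n ≥ 8/0.0005 = 16000.
2^13 = 8192 < 16000 ≤ 2^14 = 16384, so n = 14.

14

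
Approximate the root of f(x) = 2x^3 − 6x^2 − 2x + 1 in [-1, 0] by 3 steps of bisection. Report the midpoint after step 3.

f(-0.5) = 0.25 > 0, so the root lies in [-1, -0.5]
f(-0.75) = -1.71875 < 0, so the root lies in [-0.75, -0.5]
f(-0.625) = -0.582031 < 0, so the root lies in [-0.625, -0.5]

-0.625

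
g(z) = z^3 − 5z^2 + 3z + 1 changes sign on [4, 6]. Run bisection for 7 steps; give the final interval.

[4.234375, 4.25]

m = 5, g(m) = 16 (+); new bracket [4, 5]
m = 4.5, g(m) = 4.375 (+); new bracket [4, 4.5]
m = 4.25, g(m) = 0.203125 (+); new bracket [4, 4.25]
m = 4.125, g(m) = -1.5137 (−); new bracket [4.125, 4.25]
m = 4.1875, g(m) = -0.6848 (−); new bracket [4.1875, 4.25]
m = 4.21875, g(m) = -0.2483 (−); new bracket [4.21875, 4.25]
m = 4.234375, g(m) = -0.0245 (−); new bracket [4.234375, 4.25]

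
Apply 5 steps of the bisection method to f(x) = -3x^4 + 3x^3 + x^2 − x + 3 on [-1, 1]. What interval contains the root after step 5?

[-1, -0.9375]

x = 0 gives f = 3, positive; keep [-1, 0]
x = -0.5 gives f = 3.1875, positive; keep [-1, -0.5]
x = -0.75 gives f = 2.097656, positive; keep [-1, -0.75]
x = -0.875 gives f = 0.8723, positive; keep [-1, -0.875]
x = -0.9375 gives f = 0.0271, positive; keep [-1, -0.9375]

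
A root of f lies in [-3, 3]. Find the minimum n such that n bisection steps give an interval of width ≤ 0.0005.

Width after n steps is 6/2^n. Need 2^n ≥ 6/0.0005 = 12000.
2^13 = 8192 < 12000 ≤ 2^14 = 16384, so n = 14.

14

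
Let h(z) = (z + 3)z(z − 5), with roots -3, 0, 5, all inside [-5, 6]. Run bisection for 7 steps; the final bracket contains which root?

5

midpoint 0.5: h = -7.875 < 0 → [0.5, 6]
midpoint 3.25: h = -35.546875 < 0 → [3.25, 6]
midpoint 4.625: h = -13.224609 < 0 → [4.625, 6]
midpoint 5.3125: h = 13.8 > 0 → [4.625, 5.3125]
midpoint 4.96875: h = -1.2373 < 0 → [4.96875, 5.3125]
midpoint 5.140625: h = 5.8849 > 0 → [4.96875, 5.140625]
midpoint 5.0546875: h = 2.2265 > 0 → [4.96875, 5.0546875]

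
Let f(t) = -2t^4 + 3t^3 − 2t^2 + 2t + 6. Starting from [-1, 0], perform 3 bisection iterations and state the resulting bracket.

f(-0.5) = 4 > 0, so the root lies in [-1, -0.5]
f(-0.75) = 1.476562 > 0, so the root lies in [-1, -0.75]
f(-0.875) = -0.463379 < 0, so the root lies in [-0.875, -0.75]

[-0.875, -0.75]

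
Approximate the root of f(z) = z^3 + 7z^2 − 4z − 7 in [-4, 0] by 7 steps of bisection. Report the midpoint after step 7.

z = -2 gives f = 21, positive; keep [-2, 0]
z = -1 gives f = 3, positive; keep [-1, 0]
z = -0.5 gives f = -3.375, negative; keep [-1, -0.5]
z = -0.75 gives f = -0.4844, negative; keep [-1, -0.75]
z = -0.875 gives f = 1.1895, positive; keep [-0.875, -0.75]
z = -0.8125 gives f = 0.3347, positive; keep [-0.8125, -0.75]
z = -0.78125 gives f = -0.0794, negative; keep [-0.8125, -0.78125]

-0.78125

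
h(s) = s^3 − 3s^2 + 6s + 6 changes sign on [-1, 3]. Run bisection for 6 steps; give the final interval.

[-0.75, -0.6875]

h(1) = 10 > 0, so the root lies in [-1, 1]
h(0) = 6 > 0, so the root lies in [-1, 0]
h(-0.5) = 2.125 > 0, so the root lies in [-1, -0.5]
h(-0.75) = -0.6094 < 0, so the root lies in [-0.75, -0.5]
h(-0.625) = 0.834 > 0, so the root lies in [-0.75, -0.625]
h(-0.6875) = 0.1321 > 0, so the root lies in [-0.75, -0.6875]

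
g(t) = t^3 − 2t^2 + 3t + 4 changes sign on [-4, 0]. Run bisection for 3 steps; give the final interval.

g(-2) = -18 < 0, so the root lies in [-2, 0]
g(-1) = -2 < 0, so the root lies in [-1, 0]
g(-0.5) = 1.875 > 0, so the root lies in [-1, -0.5]

[-1, -0.5]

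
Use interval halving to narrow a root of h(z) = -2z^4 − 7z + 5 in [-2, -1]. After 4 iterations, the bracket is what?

midpoint -1.5: h = 5.375 > 0 → [-2, -1.5]
midpoint -1.75: h = -1.507812 < 0 → [-1.75, -1.5]
midpoint -1.625: h = 2.429199 > 0 → [-1.75, -1.625]
midpoint -1.6875: h = 0.5942 > 0 → [-1.75, -1.6875]

[-1.75, -1.6875]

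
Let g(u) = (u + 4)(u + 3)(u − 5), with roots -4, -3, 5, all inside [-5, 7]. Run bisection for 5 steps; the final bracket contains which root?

5

m = 1, g(m) = -80 (−); new bracket [1, 7]
m = 4, g(m) = -56 (−); new bracket [4, 7]
m = 5.5, g(m) = 40.375 (+); new bracket [4, 5.5]
m = 4.75, g(m) = -16.9531 (−); new bracket [4.75, 5.5]
m = 5.125, g(m) = 9.2676 (+); new bracket [4.75, 5.125]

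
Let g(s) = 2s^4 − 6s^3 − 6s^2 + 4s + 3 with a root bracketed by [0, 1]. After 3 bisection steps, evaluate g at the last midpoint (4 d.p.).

-0.9409

g(0.5) = 2.875 > 0, so the root lies in [0.5, 1]
g(0.75) = 0.726562 > 0, so the root lies in [0.75, 1]
g(0.875) = -0.940918 < 0, so the root lies in [0.75, 0.875]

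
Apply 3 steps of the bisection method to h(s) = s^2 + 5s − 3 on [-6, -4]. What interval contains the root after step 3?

h(-5) = -3 < 0, so the root lies in [-6, -5]
h(-5.5) = -0.25 < 0, so the root lies in [-6, -5.5]
h(-5.75) = 1.3125 > 0, so the root lies in [-5.75, -5.5]

[-5.75, -5.5]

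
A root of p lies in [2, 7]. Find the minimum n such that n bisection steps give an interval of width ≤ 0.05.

Width after n steps is 5/2^n. Need 2^n ≥ 5/0.05 = 100.
2^6 = 64 < 100 ≤ 2^7 = 128, so n = 7.

7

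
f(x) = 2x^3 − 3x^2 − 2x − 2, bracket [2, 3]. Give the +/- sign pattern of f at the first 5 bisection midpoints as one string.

++-+-

m = 2.5, f(m) = 5.5 (+); new bracket [2, 2.5]
m = 2.25, f(m) = 1.09375 (+); new bracket [2, 2.25]
m = 2.125, f(m) = -0.605469 (−); new bracket [2.125, 2.25]
m = 2.1875, f(m) = 0.2046 (+); new bracket [2.125, 2.1875]
m = 2.15625, f(m) = -0.2101 (−); new bracket [2.15625, 2.1875]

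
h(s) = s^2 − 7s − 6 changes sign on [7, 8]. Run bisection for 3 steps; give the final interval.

midpoint 7.5: h = -2.25 < 0 → [7.5, 8]
midpoint 7.75: h = -0.1875 < 0 → [7.75, 8]
midpoint 7.875: h = 0.890625 > 0 → [7.75, 7.875]

[7.75, 7.875]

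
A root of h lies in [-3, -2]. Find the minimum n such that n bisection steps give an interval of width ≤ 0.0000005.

Width after n steps is 1/2^n. Need 2^n ≥ 1/0.0000005 = 2000000.
2^20 = 1048576 < 2000000 ≤ 2^21 = 2097152, so n = 21.

21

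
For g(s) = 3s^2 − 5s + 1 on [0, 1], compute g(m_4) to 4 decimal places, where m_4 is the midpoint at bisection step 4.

0.1680

m = 0.5, g(m) = -0.75 (−); new bracket [0, 0.5]
m = 0.25, g(m) = -0.0625 (−); new bracket [0, 0.25]
m = 0.125, g(m) = 0.421875 (+); new bracket [0.125, 0.25]
m = 0.1875, g(m) = 0.168 (+); new bracket [0.1875, 0.25]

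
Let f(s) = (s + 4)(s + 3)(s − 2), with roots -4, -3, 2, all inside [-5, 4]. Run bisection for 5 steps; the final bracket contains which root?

2

m = -0.5, f(m) = -21.875 (−); new bracket [-0.5, 4]
m = 1.75, f(m) = -6.828125 (−); new bracket [1.75, 4]
m = 2.875, f(m) = 35.341797 (+); new bracket [1.75, 2.875]
m = 2.3125, f(m) = 10.4797 (+); new bracket [1.75, 2.3125]
m = 2.03125, f(m) = 0.9483 (+); new bracket [1.75, 2.03125]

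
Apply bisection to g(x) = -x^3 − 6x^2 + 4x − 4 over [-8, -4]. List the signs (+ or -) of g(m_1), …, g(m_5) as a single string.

-+-+-

g(-6) = -28 < 0, so the root lies in [-8, -6]
g(-7) = 17 > 0, so the root lies in [-7, -6]
g(-6.5) = -8.875 < 0, so the root lies in [-7, -6.5]
g(-6.75) = 3.1719 > 0, so the root lies in [-6.75, -6.5]
g(-6.625) = -3.0684 < 0, so the root lies in [-6.75, -6.625]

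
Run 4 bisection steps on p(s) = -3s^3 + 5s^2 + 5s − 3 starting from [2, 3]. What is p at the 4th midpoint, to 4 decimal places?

s = 2.5 gives p = -6.125, negative; keep [2, 2.5]
s = 2.25 gives p = -0.609375, negative; keep [2, 2.25]
s = 2.125 gives p = 1.416016, positive; keep [2.125, 2.25]
s = 2.1875 gives p = 0.4607, positive; keep [2.1875, 2.25]

0.4607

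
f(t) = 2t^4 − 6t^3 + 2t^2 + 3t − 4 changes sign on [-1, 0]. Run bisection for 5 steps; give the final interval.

f(-0.5) = -4.125 < 0, so the root lies in [-1, -0.5]
f(-0.75) = -1.960938 < 0, so the root lies in [-1, -0.75]
f(-0.875) = 0.098145 > 0, so the root lies in [-0.875, -0.75]
f(-0.8125) = -1.0273 < 0, so the root lies in [-0.875, -0.8125]
f(-0.84375) = -0.4897 < 0, so the root lies in [-0.875, -0.84375]

[-0.875, -0.84375]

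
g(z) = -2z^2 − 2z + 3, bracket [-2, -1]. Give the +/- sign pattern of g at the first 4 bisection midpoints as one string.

z = -1.5 gives g = 1.5, positive; keep [-2, -1.5]
z = -1.75 gives g = 0.375, positive; keep [-2, -1.75]
z = -1.875 gives g = -0.28125, negative; keep [-1.875, -1.75]
z = -1.8125 gives g = 0.0547, positive; keep [-1.875, -1.8125]

++-+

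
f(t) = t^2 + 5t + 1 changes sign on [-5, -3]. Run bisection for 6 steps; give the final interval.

[-4.8125, -4.78125]

f(-4) = -3 < 0, so the root lies in [-5, -4]
f(-4.5) = -1.25 < 0, so the root lies in [-5, -4.5]
f(-4.75) = -0.1875 < 0, so the root lies in [-5, -4.75]
f(-4.875) = 0.3906 > 0, so the root lies in [-4.875, -4.75]
f(-4.8125) = 0.0977 > 0, so the root lies in [-4.8125, -4.75]
f(-4.78125) = -0.0459 < 0, so the root lies in [-4.8125, -4.78125]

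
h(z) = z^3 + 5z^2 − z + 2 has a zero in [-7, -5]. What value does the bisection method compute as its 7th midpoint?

-5.265625

z = -6 gives h = -28, negative; keep [-6, -5]
z = -5.5 gives h = -7.625, negative; keep [-5.5, -5]
z = -5.25 gives h = 0.359375, positive; keep [-5.5, -5.25]
z = -5.375 gives h = -3.459, negative; keep [-5.375, -5.25]
z = -5.3125 gives h = -1.5071, negative; keep [-5.3125, -5.25]
z = -5.28125 gives h = -0.5633, negative; keep [-5.28125, -5.25]
z = -5.265625 gives h = -0.0993, negative; keep [-5.265625, -5.25]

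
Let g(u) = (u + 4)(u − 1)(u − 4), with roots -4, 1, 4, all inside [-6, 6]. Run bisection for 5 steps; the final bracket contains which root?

m = 0, g(m) = 16 (+); new bracket [-6, 0]
m = -3, g(m) = 28 (+); new bracket [-6, -3]
m = -4.5, g(m) = -23.375 (−); new bracket [-4.5, -3]
m = -3.75, g(m) = 9.2031 (+); new bracket [-4.5, -3.75]
m = -4.125, g(m) = -5.2051 (−); new bracket [-4.125, -3.75]

-4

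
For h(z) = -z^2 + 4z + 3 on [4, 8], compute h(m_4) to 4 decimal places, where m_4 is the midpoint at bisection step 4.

midpoint 6: h = -9 < 0 → [4, 6]
midpoint 5: h = -2 < 0 → [4, 5]
midpoint 4.5: h = 0.75 > 0 → [4.5, 5]
midpoint 4.75: h = -0.5625 < 0 → [4.5, 4.75]

-0.5625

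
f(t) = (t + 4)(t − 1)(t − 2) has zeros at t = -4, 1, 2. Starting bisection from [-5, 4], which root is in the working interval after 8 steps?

-4

t = -0.5 gives f = 13.125, positive; keep [-5, -0.5]
t = -2.75 gives f = 22.265625, positive; keep [-5, -2.75]
t = -3.875 gives f = 3.580078, positive; keep [-5, -3.875]
t = -4.4375 gives f = -15.3142, negative; keep [-4.4375, -3.875]
t = -4.15625 gives f = -4.9599, negative; keep [-4.15625, -3.875]
t = -4.015625 gives f = -0.4714, negative; keep [-4.015625, -3.875]
t = -3.9453125 gives f = 1.6079, positive; keep [-4.015625, -3.9453125]
t = -3.98046875 gives f = 0.5817, positive; keep [-4.015625, -3.98046875]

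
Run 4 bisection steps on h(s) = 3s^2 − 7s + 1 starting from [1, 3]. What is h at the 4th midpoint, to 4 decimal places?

midpoint 2: h = -1 < 0 → [2, 3]
midpoint 2.5: h = 2.25 > 0 → [2, 2.5]
midpoint 2.25: h = 0.4375 > 0 → [2, 2.25]
midpoint 2.125: h = -0.3281 < 0 → [2.125, 2.25]

-0.3281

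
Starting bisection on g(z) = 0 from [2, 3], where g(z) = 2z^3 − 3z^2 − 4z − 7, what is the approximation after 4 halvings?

midpoint 2.5: g = -4.5 < 0 → [2.5, 3]
midpoint 2.75: g = 0.90625 > 0 → [2.5, 2.75]
midpoint 2.625: g = -1.996094 < 0 → [2.625, 2.75]
midpoint 2.6875: g = -0.5962 < 0 → [2.6875, 2.75]

2.6875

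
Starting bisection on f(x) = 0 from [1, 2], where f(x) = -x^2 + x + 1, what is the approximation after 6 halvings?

1.609375

f(1.5) = 0.25 > 0, so the root lies in [1.5, 2]
f(1.75) = -0.3125 < 0, so the root lies in [1.5, 1.75]
f(1.625) = -0.015625 < 0, so the root lies in [1.5, 1.625]
f(1.5625) = 0.1211 > 0, so the root lies in [1.5625, 1.625]
f(1.59375) = 0.0537 > 0, so the root lies in [1.59375, 1.625]
f(1.609375) = 0.0193 > 0, so the root lies in [1.609375, 1.625]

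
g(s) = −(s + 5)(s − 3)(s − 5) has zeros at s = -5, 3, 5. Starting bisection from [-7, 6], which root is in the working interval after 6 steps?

m = -0.5, g(m) = -86.625 (−); new bracket [-7, -0.5]
m = -3.75, g(m) = -73.828125 (−); new bracket [-7, -3.75]
m = -5.375, g(m) = 32.583984 (+); new bracket [-5.375, -3.75]
m = -4.5625, g(m) = -31.6384 (−); new bracket [-5.375, -4.5625]
m = -4.96875, g(m) = -2.4825 (−); new bracket [-5.375, -4.96875]
m = -5.171875, g(m) = 14.2868 (+); new bracket [-5.171875, -4.96875]

-5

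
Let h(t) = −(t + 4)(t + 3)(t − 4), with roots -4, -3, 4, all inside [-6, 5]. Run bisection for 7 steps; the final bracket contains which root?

t = -0.5 gives h = 39.375, positive; keep [-0.5, 5]
t = 2.25 gives h = 57.421875, positive; keep [2.25, 5]
t = 3.625 gives h = 18.943359, positive; keep [3.625, 5]
t = 4.3125 gives h = -18.9954, negative; keep [3.625, 4.3125]
t = 3.96875 gives h = 1.7354, positive; keep [3.96875, 4.3125]
t = 4.140625 gives h = -8.1744, negative; keep [3.96875, 4.140625]
t = 4.0546875 gives h = -3.1075, negative; keep [3.96875, 4.0546875]

4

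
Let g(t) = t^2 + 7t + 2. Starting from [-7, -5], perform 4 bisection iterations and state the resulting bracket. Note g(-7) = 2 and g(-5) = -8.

g(-6) = -4 < 0, so the root lies in [-7, -6]
g(-6.5) = -1.25 < 0, so the root lies in [-7, -6.5]
g(-6.75) = 0.3125 > 0, so the root lies in [-6.75, -6.5]
g(-6.625) = -0.4844 < 0, so the root lies in [-6.75, -6.625]

[-6.75, -6.625]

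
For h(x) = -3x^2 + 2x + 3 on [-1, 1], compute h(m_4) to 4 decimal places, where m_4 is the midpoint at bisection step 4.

0.5781

h(0) = 3 > 0, so the root lies in [-1, 0]
h(-0.5) = 1.25 > 0, so the root lies in [-1, -0.5]
h(-0.75) = -0.1875 < 0, so the root lies in [-0.75, -0.5]
h(-0.625) = 0.5781 > 0, so the root lies in [-0.75, -0.625]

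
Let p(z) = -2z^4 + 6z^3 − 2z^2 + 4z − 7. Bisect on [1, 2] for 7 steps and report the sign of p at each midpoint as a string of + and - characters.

z = 1.5 gives p = 4.625, positive; keep [1, 1.5]
z = 1.25 gives p = 1.710938, positive; keep [1, 1.25]
z = 1.125 gives p = 0.308105, positive; keep [1, 1.125]
z = 1.0625 gives p = -0.3599, negative; keep [1.0625, 1.125]
z = 1.09375 gives p = -0.0291, negative; keep [1.09375, 1.125]
z = 1.109375 gives p = 0.1387, positive; keep [1.09375, 1.109375]
z = 1.1015625 gives p = 0.0546, positive; keep [1.09375, 1.1015625]

+++--++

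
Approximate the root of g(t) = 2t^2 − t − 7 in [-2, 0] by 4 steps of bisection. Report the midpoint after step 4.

-1.625

g(-1) = -4 < 0, so the root lies in [-2, -1]
g(-1.5) = -1 < 0, so the root lies in [-2, -1.5]
g(-1.75) = 0.875 > 0, so the root lies in [-1.75, -1.5]
g(-1.625) = -0.0938 < 0, so the root lies in [-1.75, -1.625]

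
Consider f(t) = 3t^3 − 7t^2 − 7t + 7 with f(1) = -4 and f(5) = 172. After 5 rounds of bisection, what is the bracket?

t = 3 gives f = 4, positive; keep [1, 3]
t = 2 gives f = -11, negative; keep [2, 3]
t = 2.5 gives f = -7.375, negative; keep [2.5, 3]
t = 2.75 gives f = -2.7969, negative; keep [2.75, 3]
t = 2.875 gives f = 0.3066, positive; keep [2.75, 2.875]

[2.75, 2.875]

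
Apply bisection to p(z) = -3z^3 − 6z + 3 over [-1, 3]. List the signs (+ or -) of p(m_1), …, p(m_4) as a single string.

-+-+

m = 1, p(m) = -6 (−); new bracket [-1, 1]
m = 0, p(m) = 3 (+); new bracket [0, 1]
m = 0.5, p(m) = -0.375 (−); new bracket [0, 0.5]
m = 0.25, p(m) = 1.4531 (+); new bracket [0.25, 0.5]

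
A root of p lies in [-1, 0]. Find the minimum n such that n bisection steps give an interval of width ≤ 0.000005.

18

Width after n steps is 1/2^n. Need 2^n ≥ 1/0.000005 = 200000.
2^17 = 131072 < 200000 ≤ 2^18 = 262144, so n = 18.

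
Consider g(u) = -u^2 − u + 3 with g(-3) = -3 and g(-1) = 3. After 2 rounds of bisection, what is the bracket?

[-2.5, -2]

midpoint -2: g = 1 > 0 → [-3, -2]
midpoint -2.5: g = -0.75 < 0 → [-2.5, -2]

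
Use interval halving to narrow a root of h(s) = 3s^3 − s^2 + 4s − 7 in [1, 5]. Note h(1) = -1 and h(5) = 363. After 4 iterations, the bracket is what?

[1, 1.25]

m = 3, h(m) = 77 (+); new bracket [1, 3]
m = 2, h(m) = 21 (+); new bracket [1, 2]
m = 1.5, h(m) = 6.875 (+); new bracket [1, 1.5]
m = 1.25, h(m) = 2.2969 (+); new bracket [1, 1.25]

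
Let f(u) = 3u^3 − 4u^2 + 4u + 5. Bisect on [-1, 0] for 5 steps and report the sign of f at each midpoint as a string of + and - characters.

+-+--

u = -0.5 gives f = 1.625, positive; keep [-1, -0.5]
u = -0.75 gives f = -1.515625, negative; keep [-0.75, -0.5]
u = -0.625 gives f = 0.205078, positive; keep [-0.75, -0.625]
u = -0.6875 gives f = -0.6155, negative; keep [-0.6875, -0.625]
u = -0.65625 gives f = -0.1955, negative; keep [-0.65625, -0.625]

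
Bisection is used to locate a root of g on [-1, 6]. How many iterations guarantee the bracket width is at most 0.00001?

20

Width after n steps is 7/2^n. Need 2^n ≥ 7/0.00001 = 700000.
2^19 = 524288 < 700000 ≤ 2^20 = 1048576, so n = 20.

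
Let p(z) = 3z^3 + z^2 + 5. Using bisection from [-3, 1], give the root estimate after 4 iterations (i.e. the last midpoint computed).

z = -1 gives p = 3, positive; keep [-3, -1]
z = -2 gives p = -15, negative; keep [-2, -1]
z = -1.5 gives p = -2.875, negative; keep [-1.5, -1]
z = -1.25 gives p = 0.7031, positive; keep [-1.5, -1.25]

-1.25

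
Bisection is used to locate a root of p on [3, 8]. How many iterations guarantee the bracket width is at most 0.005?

Width after n steps is 5/2^n. Need 2^n ≥ 5/0.005 = 1000.
2^9 = 512 < 1000 ≤ 2^10 = 1024, so n = 10.

10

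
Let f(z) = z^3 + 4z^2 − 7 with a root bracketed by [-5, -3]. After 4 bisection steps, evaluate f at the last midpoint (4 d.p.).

0.1191

midpoint -4: f = -7 < 0 → [-4, -3]
midpoint -3.5: f = -0.875 < 0 → [-3.5, -3]
midpoint -3.25: f = 0.921875 > 0 → [-3.5, -3.25]
midpoint -3.375: f = 0.1191 > 0 → [-3.5, -3.375]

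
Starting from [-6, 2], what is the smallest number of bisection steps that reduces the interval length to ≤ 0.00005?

Width after n steps is 8/2^n. Need 2^n ≥ 8/0.00005 = 160000.
2^17 = 131072 < 160000 ≤ 2^18 = 262144, so n = 18.

18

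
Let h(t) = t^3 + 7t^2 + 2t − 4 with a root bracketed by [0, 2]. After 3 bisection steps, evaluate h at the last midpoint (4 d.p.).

1.8594

h(1) = 6 > 0, so the root lies in [0, 1]
h(0.5) = -1.125 < 0, so the root lies in [0.5, 1]
h(0.75) = 1.859375 > 0, so the root lies in [0.5, 0.75]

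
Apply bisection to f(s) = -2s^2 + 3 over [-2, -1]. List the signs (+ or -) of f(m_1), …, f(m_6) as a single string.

s = -1.5 gives f = -1.5, negative; keep [-1.5, -1]
s = -1.25 gives f = -0.125, negative; keep [-1.25, -1]
s = -1.125 gives f = 0.46875, positive; keep [-1.25, -1.125]
s = -1.1875 gives f = 0.1797, positive; keep [-1.25, -1.1875]
s = -1.21875 gives f = 0.0293, positive; keep [-1.25, -1.21875]
s = -1.234375 gives f = -0.0474, negative; keep [-1.234375, -1.21875]

--+++-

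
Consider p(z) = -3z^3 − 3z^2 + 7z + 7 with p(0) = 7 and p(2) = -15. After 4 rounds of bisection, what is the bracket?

[1.5, 1.625]

p(1) = 8 > 0, so the root lies in [1, 2]
p(1.5) = 0.625 > 0, so the root lies in [1.5, 2]
p(1.75) = -6.015625 < 0, so the root lies in [1.5, 1.75]
p(1.625) = -2.4199 < 0, so the root lies in [1.5, 1.625]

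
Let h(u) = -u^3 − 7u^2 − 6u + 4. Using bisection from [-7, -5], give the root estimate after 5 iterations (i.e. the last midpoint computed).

-5.8125

h(-6) = 4 > 0, so the root lies in [-6, -5]
h(-5.5) = -8.375 < 0, so the root lies in [-6, -5.5]
h(-5.75) = -2.828125 < 0, so the root lies in [-6, -5.75]
h(-5.875) = 0.4199 > 0, so the root lies in [-5.875, -5.75]
h(-5.8125) = -1.2449 < 0, so the root lies in [-5.875, -5.8125]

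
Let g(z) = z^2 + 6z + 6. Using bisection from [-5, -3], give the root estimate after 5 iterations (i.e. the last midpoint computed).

-4.6875

midpoint -4: g = -2 < 0 → [-5, -4]
midpoint -4.5: g = -0.75 < 0 → [-5, -4.5]
midpoint -4.75: g = 0.0625 > 0 → [-4.75, -4.5]
midpoint -4.625: g = -0.3594 < 0 → [-4.75, -4.625]
midpoint -4.6875: g = -0.1523 < 0 → [-4.75, -4.6875]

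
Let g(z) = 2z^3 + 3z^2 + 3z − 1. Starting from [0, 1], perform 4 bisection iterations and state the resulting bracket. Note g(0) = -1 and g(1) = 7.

[0.25, 0.3125]

g(0.5) = 1.5 > 0, so the root lies in [0, 0.5]
g(0.25) = -0.03125 < 0, so the root lies in [0.25, 0.5]
g(0.375) = 0.652344 > 0, so the root lies in [0.25, 0.375]
g(0.3125) = 0.2915 > 0, so the root lies in [0.25, 0.3125]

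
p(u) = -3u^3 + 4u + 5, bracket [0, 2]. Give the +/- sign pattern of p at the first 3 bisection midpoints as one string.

p(1) = 6 > 0, so the root lies in [1, 2]
p(1.5) = 0.875 > 0, so the root lies in [1.5, 2]
p(1.75) = -4.078125 < 0, so the root lies in [1.5, 1.75]

++-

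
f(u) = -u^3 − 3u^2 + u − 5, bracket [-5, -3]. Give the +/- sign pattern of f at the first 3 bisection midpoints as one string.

midpoint -4: f = 7 > 0 → [-4, -3]
midpoint -3.5: f = -2.375 < 0 → [-4, -3.5]
midpoint -3.75: f = 1.796875 > 0 → [-3.75, -3.5]

+-+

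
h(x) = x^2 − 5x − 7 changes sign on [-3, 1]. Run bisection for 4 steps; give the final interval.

midpoint -1: h = -1 < 0 → [-3, -1]
midpoint -2: h = 7 > 0 → [-2, -1]
midpoint -1.5: h = 2.75 > 0 → [-1.5, -1]
midpoint -1.25: h = 0.8125 > 0 → [-1.25, -1]

[-1.25, -1]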